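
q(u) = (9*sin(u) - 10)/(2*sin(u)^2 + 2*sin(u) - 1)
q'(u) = (-4*sin(u)*cos(u) - 2*cos(u))*(9*sin(u) - 10)/(2*sin(u)^2 + 2*sin(u) - 1)^2 + 9*cos(u)/(2*sin(u)^2 + 2*sin(u) - 1) = (-18*sin(u)^2 + 40*sin(u) + 11)*cos(u)/(2*sin(u) - cos(2*u))^2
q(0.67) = -4.35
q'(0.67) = 22.06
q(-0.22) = 8.92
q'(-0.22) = 0.77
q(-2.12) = 14.13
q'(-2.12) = 12.08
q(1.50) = -0.34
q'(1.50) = 0.26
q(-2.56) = 10.00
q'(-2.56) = 6.13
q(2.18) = -1.32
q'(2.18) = -4.60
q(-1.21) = 16.44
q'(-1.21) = -11.86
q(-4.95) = -0.44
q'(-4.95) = 0.96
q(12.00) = 9.90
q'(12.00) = -5.89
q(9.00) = -38.38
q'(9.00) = -828.32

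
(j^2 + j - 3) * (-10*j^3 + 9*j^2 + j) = -10*j^5 - j^4 + 40*j^3 - 26*j^2 - 3*j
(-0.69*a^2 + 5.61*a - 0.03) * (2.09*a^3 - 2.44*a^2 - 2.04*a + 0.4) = -1.4421*a^5 + 13.4085*a^4 - 12.3435*a^3 - 11.6472*a^2 + 2.3052*a - 0.012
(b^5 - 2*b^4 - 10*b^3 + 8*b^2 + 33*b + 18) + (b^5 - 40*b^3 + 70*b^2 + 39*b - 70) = 2*b^5 - 2*b^4 - 50*b^3 + 78*b^2 + 72*b - 52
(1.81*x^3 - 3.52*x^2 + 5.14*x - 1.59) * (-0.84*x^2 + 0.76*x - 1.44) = -1.5204*x^5 + 4.3324*x^4 - 9.5992*x^3 + 10.3108*x^2 - 8.61*x + 2.2896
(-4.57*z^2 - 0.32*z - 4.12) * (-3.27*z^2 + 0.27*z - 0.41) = 14.9439*z^4 - 0.1875*z^3 + 15.2597*z^2 - 0.9812*z + 1.6892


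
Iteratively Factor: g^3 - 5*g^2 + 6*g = (g)*(g^2 - 5*g + 6) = g*(g - 3)*(g - 2)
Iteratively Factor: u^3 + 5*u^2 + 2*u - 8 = (u + 2)*(u^2 + 3*u - 4) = (u - 1)*(u + 2)*(u + 4)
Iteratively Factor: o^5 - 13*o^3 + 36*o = (o - 3)*(o^4 + 3*o^3 - 4*o^2 - 12*o) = o*(o - 3)*(o^3 + 3*o^2 - 4*o - 12) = o*(o - 3)*(o + 3)*(o^2 - 4) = o*(o - 3)*(o + 2)*(o + 3)*(o - 2)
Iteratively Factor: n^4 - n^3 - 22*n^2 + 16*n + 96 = (n - 3)*(n^3 + 2*n^2 - 16*n - 32) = (n - 3)*(n + 4)*(n^2 - 2*n - 8) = (n - 3)*(n + 2)*(n + 4)*(n - 4)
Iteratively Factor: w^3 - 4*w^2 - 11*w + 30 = (w - 2)*(w^2 - 2*w - 15) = (w - 2)*(w + 3)*(w - 5)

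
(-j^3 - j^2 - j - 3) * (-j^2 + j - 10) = j^5 + 10*j^3 + 12*j^2 + 7*j + 30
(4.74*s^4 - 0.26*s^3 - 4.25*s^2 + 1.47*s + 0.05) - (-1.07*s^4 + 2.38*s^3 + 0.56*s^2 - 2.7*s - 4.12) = 5.81*s^4 - 2.64*s^3 - 4.81*s^2 + 4.17*s + 4.17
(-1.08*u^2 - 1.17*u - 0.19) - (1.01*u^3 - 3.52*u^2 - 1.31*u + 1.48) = -1.01*u^3 + 2.44*u^2 + 0.14*u - 1.67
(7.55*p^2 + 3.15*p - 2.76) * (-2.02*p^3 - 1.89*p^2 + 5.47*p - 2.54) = -15.251*p^5 - 20.6325*p^4 + 40.9202*p^3 + 3.2699*p^2 - 23.0982*p + 7.0104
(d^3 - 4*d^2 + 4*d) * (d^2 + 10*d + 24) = d^5 + 6*d^4 - 12*d^3 - 56*d^2 + 96*d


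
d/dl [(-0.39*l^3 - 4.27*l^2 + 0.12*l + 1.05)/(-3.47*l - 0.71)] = (2.7066*l^3 + 15.6476*l^2 + 6.0634*l + 3.5583)/(12.0409*l^2 + 4.9274*l + 0.5041)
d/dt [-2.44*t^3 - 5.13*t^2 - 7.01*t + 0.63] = -7.32*t^2 - 10.26*t - 7.01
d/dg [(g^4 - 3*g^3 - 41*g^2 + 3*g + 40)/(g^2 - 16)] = (2*g^5 - 3*g^4 - 64*g^3 + 141*g^2 + 1232*g - 48)/(g^4 - 32*g^2 + 256)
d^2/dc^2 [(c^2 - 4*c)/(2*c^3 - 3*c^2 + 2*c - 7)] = 2*(4*c^6 - 48*c^5 + 60*c^4 + 84*c^3 - 399*c^2 + 252*c - 7)/(8*c^9 - 36*c^8 + 78*c^7 - 183*c^6 + 330*c^5 - 393*c^4 + 554*c^3 - 525*c^2 + 294*c - 343)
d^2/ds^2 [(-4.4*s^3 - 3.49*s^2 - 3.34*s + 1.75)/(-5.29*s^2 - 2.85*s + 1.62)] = (1.13686837721616e-13*s^5 + 2.27373675443232e-13*s^4 + 228.592058*s^3 - 236.270238*s^2 + 82.719702*s - 9.263178)/(148.035889*s^6 + 239.264055*s^5 - 7.09865100000002*s^4 - 123.394455*s^3 + 2.173878*s^2 + 22.43862*s - 4.251528)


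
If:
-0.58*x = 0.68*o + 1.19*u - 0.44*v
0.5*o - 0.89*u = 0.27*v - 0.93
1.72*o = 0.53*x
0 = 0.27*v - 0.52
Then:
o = 0.09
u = 0.51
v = 1.93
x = 0.30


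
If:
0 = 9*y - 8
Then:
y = 8/9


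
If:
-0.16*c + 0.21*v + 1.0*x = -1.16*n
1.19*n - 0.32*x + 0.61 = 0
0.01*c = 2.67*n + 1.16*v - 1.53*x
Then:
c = 9.22270052435143*x - 2.19260870560758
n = 0.26890756302521*x - 0.512605042016807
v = 0.779520527557072*x + 1.16097359924896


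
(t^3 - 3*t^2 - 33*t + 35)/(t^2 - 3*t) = (t^3 - 3*t^2 - 33*t + 35)/(t*(t - 3))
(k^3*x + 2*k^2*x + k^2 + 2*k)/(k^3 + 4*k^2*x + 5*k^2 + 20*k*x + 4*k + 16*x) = k*(k^2*x + 2*k*x + k + 2)/(k^3 + 4*k^2*x + 5*k^2 + 20*k*x + 4*k + 16*x)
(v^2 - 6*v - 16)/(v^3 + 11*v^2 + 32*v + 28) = (v - 8)/(v^2 + 9*v + 14)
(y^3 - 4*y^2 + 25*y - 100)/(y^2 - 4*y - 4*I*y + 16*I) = (y^2 + 25)/(y - 4*I)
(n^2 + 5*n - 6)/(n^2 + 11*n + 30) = (n - 1)/(n + 5)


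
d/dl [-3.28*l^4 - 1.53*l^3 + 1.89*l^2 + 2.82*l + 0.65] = -13.12*l^3 - 4.59*l^2 + 3.78*l + 2.82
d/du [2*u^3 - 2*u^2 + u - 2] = 6*u^2 - 4*u + 1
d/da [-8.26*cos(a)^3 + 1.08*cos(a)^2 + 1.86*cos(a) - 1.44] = (24.78*cos(a)^2 - 2.16*cos(a) - 1.86)*sin(a)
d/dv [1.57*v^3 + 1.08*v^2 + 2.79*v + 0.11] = 4.71*v^2 + 2.16*v + 2.79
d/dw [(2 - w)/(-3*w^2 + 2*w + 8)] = -3/(9*w^2 + 24*w + 16)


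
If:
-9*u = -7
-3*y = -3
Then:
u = 7/9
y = 1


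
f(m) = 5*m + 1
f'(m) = 5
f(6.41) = 33.05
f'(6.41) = 5.00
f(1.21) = 7.05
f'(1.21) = 5.00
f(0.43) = 3.15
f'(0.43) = 5.00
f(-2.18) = -9.90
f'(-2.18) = 5.00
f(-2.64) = -12.20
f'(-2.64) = 5.00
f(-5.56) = -26.80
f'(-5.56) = 5.00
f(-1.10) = -4.50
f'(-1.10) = 5.00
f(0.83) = 5.15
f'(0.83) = 5.00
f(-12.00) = -59.00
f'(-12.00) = 5.00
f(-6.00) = -29.00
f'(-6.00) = 5.00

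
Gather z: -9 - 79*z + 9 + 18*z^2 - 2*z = 18*z^2 - 81*z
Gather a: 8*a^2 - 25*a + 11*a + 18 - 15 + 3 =8*a^2 - 14*a + 6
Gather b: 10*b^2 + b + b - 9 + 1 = 10*b^2 + 2*b - 8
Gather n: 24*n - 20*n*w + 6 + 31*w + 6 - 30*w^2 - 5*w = n*(24 - 20*w) - 30*w^2 + 26*w + 12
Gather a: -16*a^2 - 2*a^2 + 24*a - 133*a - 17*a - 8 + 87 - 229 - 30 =-18*a^2 - 126*a - 180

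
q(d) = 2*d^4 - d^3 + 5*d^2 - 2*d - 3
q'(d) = 8*d^3 - 3*d^2 + 10*d - 2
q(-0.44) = -0.99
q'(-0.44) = -7.66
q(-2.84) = 196.02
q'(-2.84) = -237.85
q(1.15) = 3.29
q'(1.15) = 17.70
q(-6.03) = 3054.35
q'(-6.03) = -1925.43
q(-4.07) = 704.18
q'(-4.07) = -631.75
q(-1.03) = 7.71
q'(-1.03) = -24.22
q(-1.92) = 53.53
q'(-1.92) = -88.88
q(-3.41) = 372.04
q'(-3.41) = -388.20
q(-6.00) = 2997.00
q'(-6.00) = -1898.00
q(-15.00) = 105777.00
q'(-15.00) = -27827.00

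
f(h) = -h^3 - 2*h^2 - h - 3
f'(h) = -3*h^2 - 4*h - 1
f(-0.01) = -2.99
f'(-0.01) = -0.96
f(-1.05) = -3.00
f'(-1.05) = -0.11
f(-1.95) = -1.24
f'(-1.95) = -4.61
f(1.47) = -11.97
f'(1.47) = -13.36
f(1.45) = -11.70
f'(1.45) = -13.11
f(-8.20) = 422.09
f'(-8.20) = -169.92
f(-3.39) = 16.36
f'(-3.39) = -21.92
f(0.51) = -4.16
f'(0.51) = -3.82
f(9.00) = -903.00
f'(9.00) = -280.00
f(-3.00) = 9.00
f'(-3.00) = -16.00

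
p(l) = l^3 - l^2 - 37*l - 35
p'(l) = 3*l^2 - 2*l - 37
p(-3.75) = 36.95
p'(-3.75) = 12.69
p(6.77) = -21.03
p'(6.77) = 86.96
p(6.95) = -4.75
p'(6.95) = 94.01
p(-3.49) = 39.44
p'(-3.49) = 6.52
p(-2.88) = 39.38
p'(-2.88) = -6.36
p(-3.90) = 34.77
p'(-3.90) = 16.43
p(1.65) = -94.28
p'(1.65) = -32.13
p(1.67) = -94.92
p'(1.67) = -31.97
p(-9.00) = -512.00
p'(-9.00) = 224.00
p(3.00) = -128.00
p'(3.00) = -16.00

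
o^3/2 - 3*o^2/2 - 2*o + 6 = (o/2 + 1)*(o - 3)*(o - 2)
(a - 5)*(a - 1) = a^2 - 6*a + 5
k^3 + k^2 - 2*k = k*(k - 1)*(k + 2)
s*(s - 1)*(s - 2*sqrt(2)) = s^3 - 2*sqrt(2)*s^2 - s^2 + 2*sqrt(2)*s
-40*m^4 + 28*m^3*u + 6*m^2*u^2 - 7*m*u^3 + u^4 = (-5*m + u)*(-2*m + u)^2*(2*m + u)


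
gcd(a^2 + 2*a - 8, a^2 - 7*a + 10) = a - 2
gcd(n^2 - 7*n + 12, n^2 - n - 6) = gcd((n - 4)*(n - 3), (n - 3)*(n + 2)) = n - 3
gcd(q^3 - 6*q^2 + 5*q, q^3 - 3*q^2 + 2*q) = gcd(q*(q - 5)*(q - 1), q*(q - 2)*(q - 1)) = q^2 - q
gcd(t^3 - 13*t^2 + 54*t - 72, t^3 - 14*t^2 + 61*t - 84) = t^2 - 7*t + 12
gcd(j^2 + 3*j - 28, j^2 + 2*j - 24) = j - 4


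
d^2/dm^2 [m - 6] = 0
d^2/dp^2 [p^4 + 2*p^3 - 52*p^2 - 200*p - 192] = 12*p^2 + 12*p - 104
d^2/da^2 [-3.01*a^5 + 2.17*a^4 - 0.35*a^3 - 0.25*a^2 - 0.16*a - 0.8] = -60.2*a^3 + 26.04*a^2 - 2.1*a - 0.5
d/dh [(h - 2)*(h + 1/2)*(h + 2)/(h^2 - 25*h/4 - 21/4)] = 2*(8*h^4 - 100*h^3 - 119*h^2 - 10*h + 68)/(16*h^4 - 200*h^3 + 457*h^2 + 1050*h + 441)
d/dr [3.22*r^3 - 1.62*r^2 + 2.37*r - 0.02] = 9.66*r^2 - 3.24*r + 2.37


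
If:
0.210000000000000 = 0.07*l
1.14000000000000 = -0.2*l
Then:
No Solution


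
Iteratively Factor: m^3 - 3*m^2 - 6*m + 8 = (m - 1)*(m^2 - 2*m - 8) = (m - 1)*(m + 2)*(m - 4)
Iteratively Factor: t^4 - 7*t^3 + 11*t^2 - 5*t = (t - 5)*(t^3 - 2*t^2 + t) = (t - 5)*(t - 1)*(t^2 - t) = (t - 5)*(t - 1)^2*(t)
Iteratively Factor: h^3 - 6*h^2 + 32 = (h - 4)*(h^2 - 2*h - 8) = (h - 4)*(h + 2)*(h - 4)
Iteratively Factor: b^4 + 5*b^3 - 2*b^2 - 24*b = (b)*(b^3 + 5*b^2 - 2*b - 24) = b*(b + 3)*(b^2 + 2*b - 8) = b*(b + 3)*(b + 4)*(b - 2)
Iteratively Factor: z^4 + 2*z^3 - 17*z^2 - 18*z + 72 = (z + 3)*(z^3 - z^2 - 14*z + 24) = (z + 3)*(z + 4)*(z^2 - 5*z + 6) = (z - 3)*(z + 3)*(z + 4)*(z - 2)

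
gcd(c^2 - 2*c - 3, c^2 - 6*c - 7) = c + 1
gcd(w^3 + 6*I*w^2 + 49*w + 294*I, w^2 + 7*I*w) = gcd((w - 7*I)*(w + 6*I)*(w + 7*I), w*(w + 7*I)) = w + 7*I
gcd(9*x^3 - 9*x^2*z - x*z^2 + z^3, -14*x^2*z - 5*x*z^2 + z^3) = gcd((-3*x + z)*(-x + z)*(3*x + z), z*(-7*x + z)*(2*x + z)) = 1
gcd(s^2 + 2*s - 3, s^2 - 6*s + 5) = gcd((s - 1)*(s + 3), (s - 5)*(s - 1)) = s - 1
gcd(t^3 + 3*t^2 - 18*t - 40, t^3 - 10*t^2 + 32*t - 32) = t - 4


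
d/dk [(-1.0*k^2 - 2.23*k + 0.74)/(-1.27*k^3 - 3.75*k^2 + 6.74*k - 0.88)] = (-1.27*k^4 - 5.6642*k^3 - 12.2831*k^2 + 7.31*k - 3.0252)/(1.6129*k^6 + 9.525*k^5 - 3.0571*k^4 - 48.3148*k^3 + 52.0276*k^2 - 11.8624*k + 0.7744)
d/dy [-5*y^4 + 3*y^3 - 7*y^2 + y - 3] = -20*y^3 + 9*y^2 - 14*y + 1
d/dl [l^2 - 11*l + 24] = 2*l - 11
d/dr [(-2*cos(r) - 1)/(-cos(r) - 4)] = -7*sin(r)/(cos(r) + 4)^2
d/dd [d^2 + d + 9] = 2*d + 1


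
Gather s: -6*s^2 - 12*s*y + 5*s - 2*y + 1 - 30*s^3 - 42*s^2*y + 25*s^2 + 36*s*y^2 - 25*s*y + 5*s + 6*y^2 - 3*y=-30*s^3 + s^2*(19 - 42*y) + s*(36*y^2 - 37*y + 10) + 6*y^2 - 5*y + 1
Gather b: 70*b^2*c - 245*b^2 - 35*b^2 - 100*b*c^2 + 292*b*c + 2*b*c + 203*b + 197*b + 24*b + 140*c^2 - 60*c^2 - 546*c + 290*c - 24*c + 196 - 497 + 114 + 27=b^2*(70*c - 280) + b*(-100*c^2 + 294*c + 424) + 80*c^2 - 280*c - 160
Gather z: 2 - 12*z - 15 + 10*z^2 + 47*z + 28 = 10*z^2 + 35*z + 15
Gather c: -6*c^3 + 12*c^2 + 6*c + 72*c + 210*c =-6*c^3 + 12*c^2 + 288*c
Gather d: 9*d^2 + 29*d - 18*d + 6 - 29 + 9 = 9*d^2 + 11*d - 14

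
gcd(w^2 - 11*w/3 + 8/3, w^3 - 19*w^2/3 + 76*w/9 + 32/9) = w - 8/3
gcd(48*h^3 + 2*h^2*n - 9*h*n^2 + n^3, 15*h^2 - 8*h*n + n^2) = 3*h - n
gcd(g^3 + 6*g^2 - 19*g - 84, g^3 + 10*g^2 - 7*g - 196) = g^2 + 3*g - 28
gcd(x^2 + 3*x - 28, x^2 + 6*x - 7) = x + 7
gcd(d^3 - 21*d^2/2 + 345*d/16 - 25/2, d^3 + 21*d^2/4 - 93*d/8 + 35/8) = d - 5/4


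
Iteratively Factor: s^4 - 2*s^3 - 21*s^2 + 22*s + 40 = (s + 1)*(s^3 - 3*s^2 - 18*s + 40) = (s - 2)*(s + 1)*(s^2 - s - 20) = (s - 5)*(s - 2)*(s + 1)*(s + 4)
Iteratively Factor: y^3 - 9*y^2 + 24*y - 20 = (y - 2)*(y^2 - 7*y + 10) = (y - 5)*(y - 2)*(y - 2)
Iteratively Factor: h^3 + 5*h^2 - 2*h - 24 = (h - 2)*(h^2 + 7*h + 12) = (h - 2)*(h + 3)*(h + 4)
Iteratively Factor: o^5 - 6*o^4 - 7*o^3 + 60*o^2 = (o)*(o^4 - 6*o^3 - 7*o^2 + 60*o) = o*(o - 4)*(o^3 - 2*o^2 - 15*o) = o*(o - 5)*(o - 4)*(o^2 + 3*o) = o^2*(o - 5)*(o - 4)*(o + 3)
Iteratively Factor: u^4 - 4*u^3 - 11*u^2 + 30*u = (u)*(u^3 - 4*u^2 - 11*u + 30) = u*(u + 3)*(u^2 - 7*u + 10) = u*(u - 5)*(u + 3)*(u - 2)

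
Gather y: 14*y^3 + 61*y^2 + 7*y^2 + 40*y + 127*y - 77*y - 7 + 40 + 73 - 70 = 14*y^3 + 68*y^2 + 90*y + 36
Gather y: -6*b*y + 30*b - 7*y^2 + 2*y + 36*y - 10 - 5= 30*b - 7*y^2 + y*(38 - 6*b) - 15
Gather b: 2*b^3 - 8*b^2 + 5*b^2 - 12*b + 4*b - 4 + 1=2*b^3 - 3*b^2 - 8*b - 3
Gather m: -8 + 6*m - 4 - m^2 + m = -m^2 + 7*m - 12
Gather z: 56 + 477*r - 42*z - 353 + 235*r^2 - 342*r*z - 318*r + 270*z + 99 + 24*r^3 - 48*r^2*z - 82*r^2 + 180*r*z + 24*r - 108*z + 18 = 24*r^3 + 153*r^2 + 183*r + z*(-48*r^2 - 162*r + 120) - 180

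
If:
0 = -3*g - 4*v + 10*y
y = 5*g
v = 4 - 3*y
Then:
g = 16/107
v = 188/107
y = 80/107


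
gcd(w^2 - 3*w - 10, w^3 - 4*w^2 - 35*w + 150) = w - 5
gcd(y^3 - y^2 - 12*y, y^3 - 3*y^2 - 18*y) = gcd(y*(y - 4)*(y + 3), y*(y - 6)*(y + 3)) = y^2 + 3*y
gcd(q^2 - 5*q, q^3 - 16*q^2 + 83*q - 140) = q - 5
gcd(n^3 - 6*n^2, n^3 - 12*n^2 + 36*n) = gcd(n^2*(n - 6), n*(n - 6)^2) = n^2 - 6*n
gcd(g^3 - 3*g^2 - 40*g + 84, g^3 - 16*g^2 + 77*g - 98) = g^2 - 9*g + 14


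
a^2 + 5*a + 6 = (a + 2)*(a + 3)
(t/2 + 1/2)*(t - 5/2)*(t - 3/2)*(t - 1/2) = t^4/2 - 7*t^3/4 + 5*t^2/8 + 31*t/16 - 15/16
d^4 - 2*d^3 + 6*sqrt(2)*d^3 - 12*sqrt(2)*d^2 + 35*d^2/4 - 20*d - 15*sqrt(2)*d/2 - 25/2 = (d - 5/2)*(d + 1/2)*(d + sqrt(2))*(d + 5*sqrt(2))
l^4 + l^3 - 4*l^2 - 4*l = l*(l - 2)*(l + 1)*(l + 2)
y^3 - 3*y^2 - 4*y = y*(y - 4)*(y + 1)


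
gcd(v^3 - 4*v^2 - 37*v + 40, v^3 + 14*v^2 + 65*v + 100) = v + 5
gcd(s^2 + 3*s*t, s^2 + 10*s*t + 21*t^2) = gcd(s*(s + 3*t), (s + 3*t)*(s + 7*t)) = s + 3*t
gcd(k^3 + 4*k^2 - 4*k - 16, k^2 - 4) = k^2 - 4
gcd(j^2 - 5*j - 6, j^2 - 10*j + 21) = 1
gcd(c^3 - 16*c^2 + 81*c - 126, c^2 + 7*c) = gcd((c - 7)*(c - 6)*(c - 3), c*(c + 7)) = 1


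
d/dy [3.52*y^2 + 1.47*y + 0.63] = 7.04*y + 1.47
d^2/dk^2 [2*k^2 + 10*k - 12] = 4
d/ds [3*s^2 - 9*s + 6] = 6*s - 9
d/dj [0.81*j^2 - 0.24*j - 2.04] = 1.62*j - 0.24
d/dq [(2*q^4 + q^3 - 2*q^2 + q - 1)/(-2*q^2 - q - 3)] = (-8*q^5 - 8*q^4 - 26*q^3 - 5*q^2 + 8*q - 4)/(4*q^4 + 4*q^3 + 13*q^2 + 6*q + 9)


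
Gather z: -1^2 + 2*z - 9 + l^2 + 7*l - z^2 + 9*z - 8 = l^2 + 7*l - z^2 + 11*z - 18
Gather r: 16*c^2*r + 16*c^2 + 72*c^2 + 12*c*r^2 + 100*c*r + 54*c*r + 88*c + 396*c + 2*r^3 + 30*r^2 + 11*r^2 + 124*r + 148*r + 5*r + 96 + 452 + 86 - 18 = 88*c^2 + 484*c + 2*r^3 + r^2*(12*c + 41) + r*(16*c^2 + 154*c + 277) + 616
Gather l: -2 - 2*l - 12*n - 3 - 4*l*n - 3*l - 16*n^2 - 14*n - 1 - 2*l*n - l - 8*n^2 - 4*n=l*(-6*n - 6) - 24*n^2 - 30*n - 6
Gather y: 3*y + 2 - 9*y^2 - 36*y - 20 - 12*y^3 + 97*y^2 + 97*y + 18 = -12*y^3 + 88*y^2 + 64*y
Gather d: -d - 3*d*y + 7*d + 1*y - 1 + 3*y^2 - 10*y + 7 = d*(6 - 3*y) + 3*y^2 - 9*y + 6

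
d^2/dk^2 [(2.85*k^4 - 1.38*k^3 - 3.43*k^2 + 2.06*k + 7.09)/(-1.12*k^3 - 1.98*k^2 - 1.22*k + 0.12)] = (-1.4210854715202e-14*k^8 + 1.4210854715202e-14*k^7 - 12.073192*k^6 - 70.4231760000001*k^5 - 181.417416*k^4 - 260.764552*k^3 - 225.037704*k^2 - 111.294504*k - 24.979064)/(1.404928*k^9 + 7.451136*k^8 + 17.763648*k^7 + 23.54364*k^6 + 17.753016*k^5 + 6.445944*k^4 + 0.125*k^3 - 0.450288*k^2 + 0.052704*k - 0.001728)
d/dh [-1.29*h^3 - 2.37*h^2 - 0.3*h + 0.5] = -3.87*h^2 - 4.74*h - 0.3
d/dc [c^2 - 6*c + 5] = 2*c - 6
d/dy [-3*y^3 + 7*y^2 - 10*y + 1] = -9*y^2 + 14*y - 10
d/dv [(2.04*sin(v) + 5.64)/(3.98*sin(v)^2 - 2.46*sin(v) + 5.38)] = (-8.1192*sin(v)^2 - 44.8944*sin(v) + 24.8496)*cos(v)/(15.8404*sin(v)^4 - 19.5816*sin(v)^3 + 48.8764*sin(v)^2 - 26.4696*sin(v) + 28.9444)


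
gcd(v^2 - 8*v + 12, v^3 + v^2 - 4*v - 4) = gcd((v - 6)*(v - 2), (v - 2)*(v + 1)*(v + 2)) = v - 2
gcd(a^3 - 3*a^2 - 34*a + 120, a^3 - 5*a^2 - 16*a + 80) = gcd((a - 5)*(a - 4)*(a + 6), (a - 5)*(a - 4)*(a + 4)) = a^2 - 9*a + 20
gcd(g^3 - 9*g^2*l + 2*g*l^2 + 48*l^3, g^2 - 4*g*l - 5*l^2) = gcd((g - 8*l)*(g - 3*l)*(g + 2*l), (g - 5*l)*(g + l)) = 1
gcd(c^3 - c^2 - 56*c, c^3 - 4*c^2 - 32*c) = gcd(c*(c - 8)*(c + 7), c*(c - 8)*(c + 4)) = c^2 - 8*c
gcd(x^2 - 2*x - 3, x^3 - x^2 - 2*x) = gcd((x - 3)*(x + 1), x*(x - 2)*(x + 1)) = x + 1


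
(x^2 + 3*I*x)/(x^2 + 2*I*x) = (x + 3*I)/(x + 2*I)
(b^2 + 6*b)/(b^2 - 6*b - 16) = b*(b + 6)/(b^2 - 6*b - 16)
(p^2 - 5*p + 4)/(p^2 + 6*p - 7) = (p - 4)/(p + 7)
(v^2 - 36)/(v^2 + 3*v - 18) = (v - 6)/(v - 3)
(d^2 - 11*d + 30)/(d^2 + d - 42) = (d - 5)/(d + 7)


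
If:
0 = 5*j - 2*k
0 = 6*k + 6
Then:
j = -2/5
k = -1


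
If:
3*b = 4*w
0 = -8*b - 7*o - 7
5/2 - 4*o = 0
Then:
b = -91/64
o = 5/8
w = -273/256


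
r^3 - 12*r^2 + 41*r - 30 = (r - 6)*(r - 5)*(r - 1)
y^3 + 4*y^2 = y^2*(y + 4)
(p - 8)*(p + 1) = p^2 - 7*p - 8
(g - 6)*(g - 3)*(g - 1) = g^3 - 10*g^2 + 27*g - 18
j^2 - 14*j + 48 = (j - 8)*(j - 6)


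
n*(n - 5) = n^2 - 5*n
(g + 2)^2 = g^2 + 4*g + 4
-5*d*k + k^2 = k*(-5*d + k)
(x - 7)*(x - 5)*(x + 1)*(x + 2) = x^4 - 9*x^3 + x^2 + 81*x + 70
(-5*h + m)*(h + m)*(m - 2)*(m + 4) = -5*h^2*m^2 - 10*h^2*m + 40*h^2 - 4*h*m^3 - 8*h*m^2 + 32*h*m + m^4 + 2*m^3 - 8*m^2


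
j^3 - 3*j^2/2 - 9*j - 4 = (j - 4)*(j + 1/2)*(j + 2)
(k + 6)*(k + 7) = k^2 + 13*k + 42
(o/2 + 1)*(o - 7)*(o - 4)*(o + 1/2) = o^4/2 - 17*o^3/4 + 3*o^2/4 + 59*o/2 + 14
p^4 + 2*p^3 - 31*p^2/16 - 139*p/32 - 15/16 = (p - 3/2)*(p + 1/4)*(p + 5/4)*(p + 2)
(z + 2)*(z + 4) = z^2 + 6*z + 8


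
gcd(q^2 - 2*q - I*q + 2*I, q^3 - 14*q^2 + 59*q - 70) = q - 2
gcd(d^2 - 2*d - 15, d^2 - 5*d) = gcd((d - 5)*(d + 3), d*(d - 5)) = d - 5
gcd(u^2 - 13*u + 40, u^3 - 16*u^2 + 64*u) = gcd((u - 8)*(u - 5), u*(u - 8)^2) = u - 8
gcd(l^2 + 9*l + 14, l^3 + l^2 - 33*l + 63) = l + 7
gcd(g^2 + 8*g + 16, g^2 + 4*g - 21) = 1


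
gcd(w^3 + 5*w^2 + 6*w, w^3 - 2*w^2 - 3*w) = w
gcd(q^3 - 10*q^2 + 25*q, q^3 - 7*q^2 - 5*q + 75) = q^2 - 10*q + 25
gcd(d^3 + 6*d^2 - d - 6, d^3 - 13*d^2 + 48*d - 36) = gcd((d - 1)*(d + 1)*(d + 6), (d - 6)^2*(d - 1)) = d - 1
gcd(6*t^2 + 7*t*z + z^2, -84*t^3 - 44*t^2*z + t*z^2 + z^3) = 6*t + z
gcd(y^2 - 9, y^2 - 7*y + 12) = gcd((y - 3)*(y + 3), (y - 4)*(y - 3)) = y - 3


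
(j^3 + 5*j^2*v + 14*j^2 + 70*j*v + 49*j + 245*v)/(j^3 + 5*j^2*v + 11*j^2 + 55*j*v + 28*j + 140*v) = (j + 7)/(j + 4)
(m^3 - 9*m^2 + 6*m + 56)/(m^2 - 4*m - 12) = (m^2 - 11*m + 28)/(m - 6)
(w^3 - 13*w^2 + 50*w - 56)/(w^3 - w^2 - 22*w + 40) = (w - 7)/(w + 5)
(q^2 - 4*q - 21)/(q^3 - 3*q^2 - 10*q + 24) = (q - 7)/(q^2 - 6*q + 8)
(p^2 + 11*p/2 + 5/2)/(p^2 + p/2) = (p + 5)/p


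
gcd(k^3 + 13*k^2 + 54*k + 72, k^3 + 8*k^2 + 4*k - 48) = k^2 + 10*k + 24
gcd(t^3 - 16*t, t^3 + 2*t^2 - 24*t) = t^2 - 4*t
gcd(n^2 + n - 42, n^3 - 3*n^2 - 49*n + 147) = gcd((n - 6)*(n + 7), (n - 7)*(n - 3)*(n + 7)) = n + 7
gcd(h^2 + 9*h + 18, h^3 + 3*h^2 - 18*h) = h + 6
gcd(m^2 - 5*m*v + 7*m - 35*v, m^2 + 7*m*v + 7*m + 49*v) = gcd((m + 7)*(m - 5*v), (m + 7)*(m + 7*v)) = m + 7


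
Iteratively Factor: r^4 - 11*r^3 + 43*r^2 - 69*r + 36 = (r - 3)*(r^3 - 8*r^2 + 19*r - 12) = (r - 4)*(r - 3)*(r^2 - 4*r + 3) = (r - 4)*(r - 3)*(r - 1)*(r - 3)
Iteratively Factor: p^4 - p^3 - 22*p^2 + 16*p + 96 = (p - 4)*(p^3 + 3*p^2 - 10*p - 24) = (p - 4)*(p + 4)*(p^2 - p - 6) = (p - 4)*(p - 3)*(p + 4)*(p + 2)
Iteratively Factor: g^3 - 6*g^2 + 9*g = (g)*(g^2 - 6*g + 9) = g*(g - 3)*(g - 3)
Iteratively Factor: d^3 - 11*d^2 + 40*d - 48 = (d - 4)*(d^2 - 7*d + 12) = (d - 4)*(d - 3)*(d - 4)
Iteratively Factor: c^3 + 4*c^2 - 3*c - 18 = (c + 3)*(c^2 + c - 6) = (c - 2)*(c + 3)*(c + 3)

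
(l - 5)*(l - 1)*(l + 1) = l^3 - 5*l^2 - l + 5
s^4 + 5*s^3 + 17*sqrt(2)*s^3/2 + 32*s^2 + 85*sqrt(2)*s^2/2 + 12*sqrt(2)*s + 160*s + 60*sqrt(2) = (s + 5)*(s + sqrt(2)/2)*(s + 2*sqrt(2))*(s + 6*sqrt(2))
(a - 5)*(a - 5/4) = a^2 - 25*a/4 + 25/4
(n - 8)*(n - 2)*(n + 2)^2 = n^4 - 6*n^3 - 20*n^2 + 24*n + 64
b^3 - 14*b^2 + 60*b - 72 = (b - 6)^2*(b - 2)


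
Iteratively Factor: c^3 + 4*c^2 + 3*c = (c + 1)*(c^2 + 3*c) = c*(c + 1)*(c + 3)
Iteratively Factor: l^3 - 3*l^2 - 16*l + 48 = (l + 4)*(l^2 - 7*l + 12) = (l - 4)*(l + 4)*(l - 3)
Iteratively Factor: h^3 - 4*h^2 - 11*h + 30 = (h - 5)*(h^2 + h - 6) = (h - 5)*(h - 2)*(h + 3)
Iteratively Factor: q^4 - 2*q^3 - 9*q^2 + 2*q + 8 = (q + 1)*(q^3 - 3*q^2 - 6*q + 8) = (q + 1)*(q + 2)*(q^2 - 5*q + 4) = (q - 4)*(q + 1)*(q + 2)*(q - 1)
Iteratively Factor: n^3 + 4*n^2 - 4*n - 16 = (n + 4)*(n^2 - 4) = (n + 2)*(n + 4)*(n - 2)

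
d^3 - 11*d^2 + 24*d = d*(d - 8)*(d - 3)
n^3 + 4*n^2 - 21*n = n*(n - 3)*(n + 7)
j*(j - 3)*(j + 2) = j^3 - j^2 - 6*j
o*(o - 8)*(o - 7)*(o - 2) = o^4 - 17*o^3 + 86*o^2 - 112*o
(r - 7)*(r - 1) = r^2 - 8*r + 7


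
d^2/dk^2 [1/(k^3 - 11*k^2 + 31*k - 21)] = 2*((11 - 3*k)*(k^3 - 11*k^2 + 31*k - 21) + (3*k^2 - 22*k + 31)^2)/(k^3 - 11*k^2 + 31*k - 21)^3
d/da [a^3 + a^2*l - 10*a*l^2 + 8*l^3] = 3*a^2 + 2*a*l - 10*l^2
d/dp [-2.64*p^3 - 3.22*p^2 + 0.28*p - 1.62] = -7.92*p^2 - 6.44*p + 0.28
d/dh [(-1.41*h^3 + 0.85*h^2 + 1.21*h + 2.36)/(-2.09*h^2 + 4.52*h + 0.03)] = (2.9469*h^4 - 12.7464*h^3 + 6.244*h^2 + 9.9158*h - 10.6309)/(4.3681*h^4 - 18.8936*h^3 + 20.305*h^2 + 0.2712*h + 0.0009)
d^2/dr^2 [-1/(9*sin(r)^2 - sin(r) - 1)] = (-324*sin(r)^4 + 27*sin(r)^3 + 449*sin(r)^2 - 53*sin(r) + 20)/(-9*sin(r)^2 + sin(r) + 1)^3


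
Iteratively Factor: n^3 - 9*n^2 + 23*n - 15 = (n - 3)*(n^2 - 6*n + 5) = (n - 3)*(n - 1)*(n - 5)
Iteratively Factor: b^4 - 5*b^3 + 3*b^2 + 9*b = (b - 3)*(b^3 - 2*b^2 - 3*b) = (b - 3)^2*(b^2 + b) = b*(b - 3)^2*(b + 1)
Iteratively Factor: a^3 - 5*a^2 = (a)*(a^2 - 5*a) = a*(a - 5)*(a)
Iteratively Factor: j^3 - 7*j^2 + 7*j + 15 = (j - 5)*(j^2 - 2*j - 3) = (j - 5)*(j + 1)*(j - 3)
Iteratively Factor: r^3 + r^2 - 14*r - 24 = (r + 3)*(r^2 - 2*r - 8) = (r + 2)*(r + 3)*(r - 4)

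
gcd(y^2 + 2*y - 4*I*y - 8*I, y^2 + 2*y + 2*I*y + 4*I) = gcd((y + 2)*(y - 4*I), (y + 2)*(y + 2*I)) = y + 2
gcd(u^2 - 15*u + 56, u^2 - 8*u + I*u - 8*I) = u - 8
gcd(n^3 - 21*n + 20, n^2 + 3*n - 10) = n + 5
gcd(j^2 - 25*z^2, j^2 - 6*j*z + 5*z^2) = -j + 5*z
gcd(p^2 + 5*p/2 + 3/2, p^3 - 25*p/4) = 1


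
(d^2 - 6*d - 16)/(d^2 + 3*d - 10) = (d^2 - 6*d - 16)/(d^2 + 3*d - 10)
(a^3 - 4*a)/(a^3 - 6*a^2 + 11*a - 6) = a*(a + 2)/(a^2 - 4*a + 3)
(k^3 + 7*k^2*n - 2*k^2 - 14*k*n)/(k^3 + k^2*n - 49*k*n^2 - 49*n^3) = k*(k - 2)/(k^2 - 6*k*n - 7*n^2)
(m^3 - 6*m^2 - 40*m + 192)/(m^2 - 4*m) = m - 2 - 48/m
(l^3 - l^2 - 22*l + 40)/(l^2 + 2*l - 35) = (l^3 - l^2 - 22*l + 40)/(l^2 + 2*l - 35)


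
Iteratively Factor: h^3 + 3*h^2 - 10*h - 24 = (h + 4)*(h^2 - h - 6) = (h - 3)*(h + 4)*(h + 2)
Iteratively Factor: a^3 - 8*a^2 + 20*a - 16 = (a - 2)*(a^2 - 6*a + 8) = (a - 4)*(a - 2)*(a - 2)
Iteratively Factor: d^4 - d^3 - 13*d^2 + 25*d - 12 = (d + 4)*(d^3 - 5*d^2 + 7*d - 3) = (d - 1)*(d + 4)*(d^2 - 4*d + 3) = (d - 1)^2*(d + 4)*(d - 3)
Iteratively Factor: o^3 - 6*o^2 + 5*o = (o)*(o^2 - 6*o + 5) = o*(o - 5)*(o - 1)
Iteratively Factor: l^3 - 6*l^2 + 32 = (l - 4)*(l^2 - 2*l - 8) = (l - 4)^2*(l + 2)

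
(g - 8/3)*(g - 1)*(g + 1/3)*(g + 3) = g^4 - g^3/3 - 77*g^2/9 + 47*g/9 + 8/3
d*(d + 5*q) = d^2 + 5*d*q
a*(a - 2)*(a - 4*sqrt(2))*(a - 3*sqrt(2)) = a^4 - 7*sqrt(2)*a^3 - 2*a^3 + 14*sqrt(2)*a^2 + 24*a^2 - 48*a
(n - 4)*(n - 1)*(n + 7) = n^3 + 2*n^2 - 31*n + 28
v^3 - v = v*(v - 1)*(v + 1)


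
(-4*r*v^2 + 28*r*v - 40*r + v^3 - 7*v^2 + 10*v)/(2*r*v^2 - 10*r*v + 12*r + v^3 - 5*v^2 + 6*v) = (-4*r*v + 20*r + v^2 - 5*v)/(2*r*v - 6*r + v^2 - 3*v)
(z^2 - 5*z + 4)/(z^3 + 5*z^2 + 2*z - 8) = (z - 4)/(z^2 + 6*z + 8)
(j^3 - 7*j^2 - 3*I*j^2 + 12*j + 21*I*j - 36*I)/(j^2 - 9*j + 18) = (j^2 - j*(4 + 3*I) + 12*I)/(j - 6)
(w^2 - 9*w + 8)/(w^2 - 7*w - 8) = (w - 1)/(w + 1)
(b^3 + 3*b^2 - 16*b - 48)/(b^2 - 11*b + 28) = (b^2 + 7*b + 12)/(b - 7)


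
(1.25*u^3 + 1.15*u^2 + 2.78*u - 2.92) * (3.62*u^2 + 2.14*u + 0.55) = 4.525*u^5 + 6.838*u^4 + 13.2121*u^3 - 3.9887*u^2 - 4.7198*u - 1.606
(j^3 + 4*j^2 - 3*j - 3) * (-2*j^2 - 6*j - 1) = -2*j^5 - 14*j^4 - 19*j^3 + 20*j^2 + 21*j + 3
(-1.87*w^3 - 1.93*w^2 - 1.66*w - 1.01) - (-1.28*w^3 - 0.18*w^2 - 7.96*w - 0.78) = -0.59*w^3 - 1.75*w^2 + 6.3*w - 0.23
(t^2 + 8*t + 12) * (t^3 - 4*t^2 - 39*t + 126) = t^5 + 4*t^4 - 59*t^3 - 234*t^2 + 540*t + 1512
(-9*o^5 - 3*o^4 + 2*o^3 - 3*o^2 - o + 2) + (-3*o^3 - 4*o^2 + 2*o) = -9*o^5 - 3*o^4 - o^3 - 7*o^2 + o + 2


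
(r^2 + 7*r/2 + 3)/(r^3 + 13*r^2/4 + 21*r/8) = 4*(r + 2)/(r*(4*r + 7))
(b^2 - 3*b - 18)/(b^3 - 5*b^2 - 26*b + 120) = (b + 3)/(b^2 + b - 20)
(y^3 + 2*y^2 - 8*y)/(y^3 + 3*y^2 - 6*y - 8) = y/(y + 1)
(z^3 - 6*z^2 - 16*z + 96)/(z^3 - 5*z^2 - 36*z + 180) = (z^2 - 16)/(z^2 + z - 30)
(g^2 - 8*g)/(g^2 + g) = (g - 8)/(g + 1)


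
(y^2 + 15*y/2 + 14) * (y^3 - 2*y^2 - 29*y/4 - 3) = y^5 + 11*y^4/2 - 33*y^3/4 - 683*y^2/8 - 124*y - 42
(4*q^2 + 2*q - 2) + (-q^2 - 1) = 3*q^2 + 2*q - 3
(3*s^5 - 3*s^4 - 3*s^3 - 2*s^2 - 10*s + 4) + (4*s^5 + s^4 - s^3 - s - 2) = 7*s^5 - 2*s^4 - 4*s^3 - 2*s^2 - 11*s + 2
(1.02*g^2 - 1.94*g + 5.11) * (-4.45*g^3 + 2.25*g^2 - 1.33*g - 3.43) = -4.539*g^5 + 10.928*g^4 - 28.4611*g^3 + 10.5791*g^2 - 0.1421*g - 17.5273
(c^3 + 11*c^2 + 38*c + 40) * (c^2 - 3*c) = c^5 + 8*c^4 + 5*c^3 - 74*c^2 - 120*c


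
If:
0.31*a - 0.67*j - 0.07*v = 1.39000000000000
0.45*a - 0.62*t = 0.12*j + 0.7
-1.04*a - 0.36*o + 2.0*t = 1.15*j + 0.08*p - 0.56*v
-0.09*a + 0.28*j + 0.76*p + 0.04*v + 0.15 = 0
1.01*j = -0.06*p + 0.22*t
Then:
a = 0.341808723204785*v + 5.86434048393469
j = 0.0536726928260943*v + 0.638724701522022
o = 1.72429730086607*v - 2.35263846764652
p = 0.261773325168363 - 0.0319283801353629*v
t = 0.237698713391971*v + 3.00371976385156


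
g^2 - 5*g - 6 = (g - 6)*(g + 1)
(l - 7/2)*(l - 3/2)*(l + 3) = l^3 - 2*l^2 - 39*l/4 + 63/4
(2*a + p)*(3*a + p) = 6*a^2 + 5*a*p + p^2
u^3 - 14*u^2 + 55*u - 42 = (u - 7)*(u - 6)*(u - 1)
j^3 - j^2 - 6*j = j*(j - 3)*(j + 2)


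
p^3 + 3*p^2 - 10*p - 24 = (p - 3)*(p + 2)*(p + 4)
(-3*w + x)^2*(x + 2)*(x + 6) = 9*w^2*x^2 + 72*w^2*x + 108*w^2 - 6*w*x^3 - 48*w*x^2 - 72*w*x + x^4 + 8*x^3 + 12*x^2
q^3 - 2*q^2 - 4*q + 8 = (q - 2)^2*(q + 2)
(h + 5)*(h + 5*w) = h^2 + 5*h*w + 5*h + 25*w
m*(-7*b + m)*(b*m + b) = -7*b^2*m^2 - 7*b^2*m + b*m^3 + b*m^2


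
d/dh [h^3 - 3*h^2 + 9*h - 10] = 3*h^2 - 6*h + 9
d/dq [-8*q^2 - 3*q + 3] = -16*q - 3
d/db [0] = 0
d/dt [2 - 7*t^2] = -14*t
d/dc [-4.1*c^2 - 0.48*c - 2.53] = -8.2*c - 0.48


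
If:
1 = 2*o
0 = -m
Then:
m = 0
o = 1/2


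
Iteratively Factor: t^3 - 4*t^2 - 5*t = (t + 1)*(t^2 - 5*t) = (t - 5)*(t + 1)*(t)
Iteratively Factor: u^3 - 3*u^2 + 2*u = (u - 2)*(u^2 - u) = u*(u - 2)*(u - 1)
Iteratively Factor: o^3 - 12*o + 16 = (o - 2)*(o^2 + 2*o - 8) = (o - 2)^2*(o + 4)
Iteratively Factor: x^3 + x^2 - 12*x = (x - 3)*(x^2 + 4*x) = (x - 3)*(x + 4)*(x)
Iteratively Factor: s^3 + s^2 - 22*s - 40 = (s + 4)*(s^2 - 3*s - 10) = (s - 5)*(s + 4)*(s + 2)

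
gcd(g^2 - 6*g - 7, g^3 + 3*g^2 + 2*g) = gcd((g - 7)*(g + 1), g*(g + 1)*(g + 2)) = g + 1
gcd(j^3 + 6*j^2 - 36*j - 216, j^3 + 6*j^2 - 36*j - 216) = j^3 + 6*j^2 - 36*j - 216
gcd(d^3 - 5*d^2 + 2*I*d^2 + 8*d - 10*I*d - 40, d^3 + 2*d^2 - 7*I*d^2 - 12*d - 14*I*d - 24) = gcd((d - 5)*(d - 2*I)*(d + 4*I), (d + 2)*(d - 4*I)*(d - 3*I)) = 1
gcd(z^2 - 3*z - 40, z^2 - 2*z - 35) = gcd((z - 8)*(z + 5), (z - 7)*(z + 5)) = z + 5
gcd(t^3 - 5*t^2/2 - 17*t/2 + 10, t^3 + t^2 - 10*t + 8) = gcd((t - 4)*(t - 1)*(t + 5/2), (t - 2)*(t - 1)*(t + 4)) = t - 1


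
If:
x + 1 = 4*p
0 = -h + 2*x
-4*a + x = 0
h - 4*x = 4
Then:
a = -1/2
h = -4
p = -1/4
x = -2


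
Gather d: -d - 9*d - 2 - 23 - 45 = -10*d - 70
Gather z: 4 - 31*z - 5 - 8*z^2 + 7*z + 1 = -8*z^2 - 24*z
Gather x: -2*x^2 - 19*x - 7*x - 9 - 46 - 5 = -2*x^2 - 26*x - 60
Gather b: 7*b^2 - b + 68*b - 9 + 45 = 7*b^2 + 67*b + 36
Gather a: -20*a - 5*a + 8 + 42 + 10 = 60 - 25*a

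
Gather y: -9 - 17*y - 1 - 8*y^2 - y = -8*y^2 - 18*y - 10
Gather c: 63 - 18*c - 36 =27 - 18*c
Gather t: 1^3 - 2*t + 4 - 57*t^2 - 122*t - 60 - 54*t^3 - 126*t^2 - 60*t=-54*t^3 - 183*t^2 - 184*t - 55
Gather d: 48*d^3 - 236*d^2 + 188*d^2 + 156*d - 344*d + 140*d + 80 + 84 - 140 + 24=48*d^3 - 48*d^2 - 48*d + 48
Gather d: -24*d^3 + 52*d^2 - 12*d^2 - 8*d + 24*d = -24*d^3 + 40*d^2 + 16*d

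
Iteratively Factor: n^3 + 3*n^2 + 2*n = (n)*(n^2 + 3*n + 2) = n*(n + 1)*(n + 2)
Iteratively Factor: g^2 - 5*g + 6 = (g - 3)*(g - 2)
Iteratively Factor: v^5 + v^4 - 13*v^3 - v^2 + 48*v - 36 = (v + 3)*(v^4 - 2*v^3 - 7*v^2 + 20*v - 12) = (v + 3)^2*(v^3 - 5*v^2 + 8*v - 4) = (v - 2)*(v + 3)^2*(v^2 - 3*v + 2) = (v - 2)^2*(v + 3)^2*(v - 1)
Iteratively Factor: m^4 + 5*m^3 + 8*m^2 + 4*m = (m + 1)*(m^3 + 4*m^2 + 4*m) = (m + 1)*(m + 2)*(m^2 + 2*m) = m*(m + 1)*(m + 2)*(m + 2)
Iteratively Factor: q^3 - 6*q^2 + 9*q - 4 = (q - 4)*(q^2 - 2*q + 1) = (q - 4)*(q - 1)*(q - 1)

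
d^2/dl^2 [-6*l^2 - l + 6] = -12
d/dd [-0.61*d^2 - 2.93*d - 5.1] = -1.22*d - 2.93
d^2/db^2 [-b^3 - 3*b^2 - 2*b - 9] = -6*b - 6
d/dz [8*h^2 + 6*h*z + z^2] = 6*h + 2*z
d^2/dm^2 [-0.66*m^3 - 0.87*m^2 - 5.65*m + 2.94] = -3.96*m - 1.74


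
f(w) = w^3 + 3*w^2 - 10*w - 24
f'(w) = 3*w^2 + 6*w - 10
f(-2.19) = 1.78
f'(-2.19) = -8.75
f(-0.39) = -19.70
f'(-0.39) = -11.88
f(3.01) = 0.35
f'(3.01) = 35.24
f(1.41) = -29.33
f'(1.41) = 4.42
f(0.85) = -29.72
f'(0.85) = -2.73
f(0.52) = -28.25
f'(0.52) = -6.07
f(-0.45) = -18.98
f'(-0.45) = -12.09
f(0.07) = -24.68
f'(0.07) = -9.57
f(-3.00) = 6.00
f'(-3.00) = -1.00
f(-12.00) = -1200.00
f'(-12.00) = 350.00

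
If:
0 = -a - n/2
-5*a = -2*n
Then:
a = 0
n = 0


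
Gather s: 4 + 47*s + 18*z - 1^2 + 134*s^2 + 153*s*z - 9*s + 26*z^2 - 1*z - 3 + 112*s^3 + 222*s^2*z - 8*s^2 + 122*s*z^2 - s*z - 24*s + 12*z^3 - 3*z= 112*s^3 + s^2*(222*z + 126) + s*(122*z^2 + 152*z + 14) + 12*z^3 + 26*z^2 + 14*z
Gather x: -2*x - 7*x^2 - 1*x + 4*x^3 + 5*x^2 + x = 4*x^3 - 2*x^2 - 2*x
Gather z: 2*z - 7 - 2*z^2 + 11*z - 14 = -2*z^2 + 13*z - 21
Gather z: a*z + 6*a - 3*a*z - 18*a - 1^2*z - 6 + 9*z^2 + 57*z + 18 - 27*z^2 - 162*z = -12*a - 18*z^2 + z*(-2*a - 106) + 12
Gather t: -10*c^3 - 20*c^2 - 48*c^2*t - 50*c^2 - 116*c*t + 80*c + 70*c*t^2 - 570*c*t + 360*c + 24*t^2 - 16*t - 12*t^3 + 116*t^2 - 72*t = -10*c^3 - 70*c^2 + 440*c - 12*t^3 + t^2*(70*c + 140) + t*(-48*c^2 - 686*c - 88)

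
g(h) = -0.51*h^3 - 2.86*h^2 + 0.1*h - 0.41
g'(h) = -1.53*h^2 - 5.72*h + 0.1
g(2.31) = -21.73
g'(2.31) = -21.28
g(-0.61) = -1.42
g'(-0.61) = 3.02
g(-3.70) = -14.10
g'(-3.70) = 0.32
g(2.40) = -23.69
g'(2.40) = -22.44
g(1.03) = -3.90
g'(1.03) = -7.41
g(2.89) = -36.32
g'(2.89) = -29.21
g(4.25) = -90.79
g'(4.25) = -51.85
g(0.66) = -1.74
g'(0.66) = -4.34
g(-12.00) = 467.83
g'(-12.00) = -151.58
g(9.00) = -602.96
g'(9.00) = -175.31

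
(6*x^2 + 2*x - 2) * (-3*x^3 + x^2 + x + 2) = -18*x^5 + 14*x^3 + 12*x^2 + 2*x - 4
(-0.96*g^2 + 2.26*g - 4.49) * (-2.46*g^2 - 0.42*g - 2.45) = 2.3616*g^4 - 5.1564*g^3 + 12.4482*g^2 - 3.6512*g + 11.0005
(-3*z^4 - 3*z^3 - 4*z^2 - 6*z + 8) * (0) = 0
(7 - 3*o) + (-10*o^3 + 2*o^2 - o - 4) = -10*o^3 + 2*o^2 - 4*o + 3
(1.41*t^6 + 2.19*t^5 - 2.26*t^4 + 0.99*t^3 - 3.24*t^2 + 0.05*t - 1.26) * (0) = 0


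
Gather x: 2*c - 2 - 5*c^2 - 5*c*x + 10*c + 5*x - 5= -5*c^2 + 12*c + x*(5 - 5*c) - 7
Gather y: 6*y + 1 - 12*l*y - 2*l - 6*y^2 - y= -2*l - 6*y^2 + y*(5 - 12*l) + 1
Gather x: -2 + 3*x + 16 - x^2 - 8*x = -x^2 - 5*x + 14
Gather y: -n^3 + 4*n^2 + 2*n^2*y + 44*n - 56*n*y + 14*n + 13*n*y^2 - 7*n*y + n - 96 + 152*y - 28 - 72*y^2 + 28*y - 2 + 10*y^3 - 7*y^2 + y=-n^3 + 4*n^2 + 59*n + 10*y^3 + y^2*(13*n - 79) + y*(2*n^2 - 63*n + 181) - 126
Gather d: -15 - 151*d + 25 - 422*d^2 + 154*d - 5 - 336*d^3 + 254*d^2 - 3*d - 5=-336*d^3 - 168*d^2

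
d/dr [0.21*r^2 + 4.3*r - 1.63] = 0.42*r + 4.3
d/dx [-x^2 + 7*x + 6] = 7 - 2*x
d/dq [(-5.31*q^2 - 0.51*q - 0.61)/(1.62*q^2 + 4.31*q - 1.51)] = (-22.0599*q^2 + 18.0126*q + 3.3992)/(2.6244*q^4 + 13.9644*q^3 + 13.6837*q^2 - 13.0162*q + 2.2801)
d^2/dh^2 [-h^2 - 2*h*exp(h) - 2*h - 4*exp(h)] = -2*h*exp(h) - 8*exp(h) - 2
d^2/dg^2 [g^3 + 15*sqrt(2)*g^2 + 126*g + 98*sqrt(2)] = 6*g + 30*sqrt(2)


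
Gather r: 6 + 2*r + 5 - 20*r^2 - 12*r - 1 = -20*r^2 - 10*r + 10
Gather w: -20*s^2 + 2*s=-20*s^2 + 2*s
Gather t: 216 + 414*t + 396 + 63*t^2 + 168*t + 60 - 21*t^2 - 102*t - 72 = 42*t^2 + 480*t + 600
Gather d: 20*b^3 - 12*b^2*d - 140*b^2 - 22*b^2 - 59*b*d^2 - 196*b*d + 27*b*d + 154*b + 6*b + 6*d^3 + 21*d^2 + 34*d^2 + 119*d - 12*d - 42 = 20*b^3 - 162*b^2 + 160*b + 6*d^3 + d^2*(55 - 59*b) + d*(-12*b^2 - 169*b + 107) - 42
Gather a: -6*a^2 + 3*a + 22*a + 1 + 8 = -6*a^2 + 25*a + 9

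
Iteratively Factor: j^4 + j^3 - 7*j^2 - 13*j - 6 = (j + 2)*(j^3 - j^2 - 5*j - 3) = (j + 1)*(j + 2)*(j^2 - 2*j - 3) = (j - 3)*(j + 1)*(j + 2)*(j + 1)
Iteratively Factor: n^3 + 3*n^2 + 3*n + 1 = (n + 1)*(n^2 + 2*n + 1) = (n + 1)^2*(n + 1)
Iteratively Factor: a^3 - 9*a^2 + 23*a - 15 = (a - 1)*(a^2 - 8*a + 15) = (a - 3)*(a - 1)*(a - 5)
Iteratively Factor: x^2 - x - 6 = (x + 2)*(x - 3)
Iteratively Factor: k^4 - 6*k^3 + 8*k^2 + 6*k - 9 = (k - 1)*(k^3 - 5*k^2 + 3*k + 9) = (k - 3)*(k - 1)*(k^2 - 2*k - 3) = (k - 3)*(k - 1)*(k + 1)*(k - 3)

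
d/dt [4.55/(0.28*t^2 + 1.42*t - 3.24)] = (-2.548*t - 6.461)/(0.28*t^2 + 1.42*t - 3.24)^2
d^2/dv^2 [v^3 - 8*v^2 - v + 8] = 6*v - 16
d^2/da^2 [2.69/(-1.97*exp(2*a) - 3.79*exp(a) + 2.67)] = (-2.69*(3.94*exp(a) + 3.79)*(7.88*exp(a) + 7.58)*exp(a) + (21.1972*exp(a) + 10.1951)*(1.97*exp(2*a) + 3.79*exp(a) - 2.67))*exp(a)/(1.97*exp(2*a) + 3.79*exp(a) - 2.67)^3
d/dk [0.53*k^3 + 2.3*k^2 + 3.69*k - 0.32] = 1.59*k^2 + 4.6*k + 3.69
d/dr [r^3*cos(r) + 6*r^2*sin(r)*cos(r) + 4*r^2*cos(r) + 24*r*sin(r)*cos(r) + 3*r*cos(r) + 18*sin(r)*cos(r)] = -r^3*sin(r) - 4*r^2*sin(r) + 3*r^2*cos(r) + 6*r^2*cos(2*r) - 3*r*sin(r) + 6*r*sin(2*r) + 8*r*cos(r) + 24*r*cos(2*r) + 12*sin(2*r) + 3*cos(r) + 18*cos(2*r)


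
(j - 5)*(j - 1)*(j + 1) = j^3 - 5*j^2 - j + 5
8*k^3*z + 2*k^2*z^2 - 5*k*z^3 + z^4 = z*(-4*k + z)*(-2*k + z)*(k + z)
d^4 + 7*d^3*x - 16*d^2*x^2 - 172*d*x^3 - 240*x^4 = (d - 5*x)*(d + 2*x)*(d + 4*x)*(d + 6*x)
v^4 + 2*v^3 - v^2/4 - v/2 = v*(v - 1/2)*(v + 1/2)*(v + 2)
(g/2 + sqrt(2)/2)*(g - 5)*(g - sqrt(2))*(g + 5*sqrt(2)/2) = g^4/2 - 5*g^3/2 + 5*sqrt(2)*g^3/4 - 25*sqrt(2)*g^2/4 - g^2 - 5*sqrt(2)*g/2 + 5*g + 25*sqrt(2)/2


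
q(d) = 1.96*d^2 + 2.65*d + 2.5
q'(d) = 3.92*d + 2.65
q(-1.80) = 4.08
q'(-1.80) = -4.41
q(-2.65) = 9.24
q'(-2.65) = -7.74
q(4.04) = 45.20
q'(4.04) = 18.49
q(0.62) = 4.90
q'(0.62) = 5.08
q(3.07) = 29.11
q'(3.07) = 14.68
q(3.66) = 38.45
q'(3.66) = 17.00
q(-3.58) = 18.13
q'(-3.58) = -11.38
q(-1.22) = 2.18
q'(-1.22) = -2.13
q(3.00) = 28.09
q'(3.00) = 14.41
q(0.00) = 2.50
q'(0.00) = 2.65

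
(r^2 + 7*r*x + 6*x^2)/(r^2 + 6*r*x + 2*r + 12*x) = (r + x)/(r + 2)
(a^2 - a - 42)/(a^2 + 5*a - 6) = (a - 7)/(a - 1)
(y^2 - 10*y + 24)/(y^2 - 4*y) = (y - 6)/y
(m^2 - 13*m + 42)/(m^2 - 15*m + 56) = (m - 6)/(m - 8)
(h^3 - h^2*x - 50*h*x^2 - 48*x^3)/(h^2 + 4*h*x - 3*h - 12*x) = (h^3 - h^2*x - 50*h*x^2 - 48*x^3)/(h^2 + 4*h*x - 3*h - 12*x)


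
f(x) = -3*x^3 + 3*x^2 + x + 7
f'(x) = -9*x^2 + 6*x + 1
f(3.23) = -59.57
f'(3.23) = -73.52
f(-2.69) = 84.41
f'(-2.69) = -80.26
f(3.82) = -112.63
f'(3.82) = -107.41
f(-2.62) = 78.93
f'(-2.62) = -76.50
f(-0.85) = 10.16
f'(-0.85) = -10.60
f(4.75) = -242.08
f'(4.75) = -173.56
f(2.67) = -26.05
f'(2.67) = -47.14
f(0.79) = 8.18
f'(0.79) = 0.12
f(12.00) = -4733.00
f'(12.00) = -1223.00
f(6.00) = -527.00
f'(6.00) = -287.00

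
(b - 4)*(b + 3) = b^2 - b - 12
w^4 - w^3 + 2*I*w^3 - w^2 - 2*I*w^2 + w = w*(w - 1)*(w + I)^2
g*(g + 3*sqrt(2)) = g^2 + 3*sqrt(2)*g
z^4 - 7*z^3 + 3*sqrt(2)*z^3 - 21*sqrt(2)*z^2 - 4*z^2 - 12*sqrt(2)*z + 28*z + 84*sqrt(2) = (z - 7)*(z - 2)*(z + 2)*(z + 3*sqrt(2))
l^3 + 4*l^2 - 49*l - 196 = (l - 7)*(l + 4)*(l + 7)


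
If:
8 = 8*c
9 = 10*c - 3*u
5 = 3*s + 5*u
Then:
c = 1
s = 10/9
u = 1/3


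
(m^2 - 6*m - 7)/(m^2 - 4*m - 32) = (-m^2 + 6*m + 7)/(-m^2 + 4*m + 32)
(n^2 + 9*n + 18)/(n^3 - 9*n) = (n + 6)/(n*(n - 3))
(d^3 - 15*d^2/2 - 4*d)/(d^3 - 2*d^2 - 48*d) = (d + 1/2)/(d + 6)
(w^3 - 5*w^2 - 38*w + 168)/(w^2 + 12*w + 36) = (w^2 - 11*w + 28)/(w + 6)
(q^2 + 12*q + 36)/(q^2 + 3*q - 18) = (q + 6)/(q - 3)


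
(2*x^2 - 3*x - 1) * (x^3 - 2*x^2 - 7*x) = 2*x^5 - 7*x^4 - 9*x^3 + 23*x^2 + 7*x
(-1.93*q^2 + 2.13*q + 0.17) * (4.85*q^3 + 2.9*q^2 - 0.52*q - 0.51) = -9.3605*q^5 + 4.7335*q^4 + 8.0051*q^3 + 0.3697*q^2 - 1.1747*q - 0.0867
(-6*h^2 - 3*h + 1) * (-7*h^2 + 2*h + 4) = 42*h^4 + 9*h^3 - 37*h^2 - 10*h + 4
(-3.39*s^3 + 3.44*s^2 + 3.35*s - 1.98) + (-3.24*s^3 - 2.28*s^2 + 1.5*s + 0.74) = -6.63*s^3 + 1.16*s^2 + 4.85*s - 1.24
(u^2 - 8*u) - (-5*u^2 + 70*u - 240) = 6*u^2 - 78*u + 240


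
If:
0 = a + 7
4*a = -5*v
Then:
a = -7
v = 28/5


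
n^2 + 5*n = n*(n + 5)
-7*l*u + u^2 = u*(-7*l + u)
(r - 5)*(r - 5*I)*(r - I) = r^3 - 5*r^2 - 6*I*r^2 - 5*r + 30*I*r + 25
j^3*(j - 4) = j^4 - 4*j^3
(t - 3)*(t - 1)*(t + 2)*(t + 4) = t^4 + 2*t^3 - 13*t^2 - 14*t + 24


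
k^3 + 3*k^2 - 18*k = k*(k - 3)*(k + 6)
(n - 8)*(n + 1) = n^2 - 7*n - 8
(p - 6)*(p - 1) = p^2 - 7*p + 6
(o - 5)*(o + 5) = o^2 - 25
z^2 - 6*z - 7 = (z - 7)*(z + 1)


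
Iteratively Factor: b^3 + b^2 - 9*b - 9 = (b + 1)*(b^2 - 9) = (b + 1)*(b + 3)*(b - 3)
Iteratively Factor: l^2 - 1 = (l - 1)*(l + 1)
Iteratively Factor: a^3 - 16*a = (a + 4)*(a^2 - 4*a) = (a - 4)*(a + 4)*(a)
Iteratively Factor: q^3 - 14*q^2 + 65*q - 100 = (q - 4)*(q^2 - 10*q + 25) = (q - 5)*(q - 4)*(q - 5)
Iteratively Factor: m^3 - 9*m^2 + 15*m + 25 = (m - 5)*(m^2 - 4*m - 5) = (m - 5)^2*(m + 1)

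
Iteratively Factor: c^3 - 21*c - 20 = (c + 4)*(c^2 - 4*c - 5) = (c + 1)*(c + 4)*(c - 5)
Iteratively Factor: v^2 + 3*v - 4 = (v - 1)*(v + 4)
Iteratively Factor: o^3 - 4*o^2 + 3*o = (o - 3)*(o^2 - o) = o*(o - 3)*(o - 1)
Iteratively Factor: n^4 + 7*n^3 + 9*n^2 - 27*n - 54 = (n + 3)*(n^3 + 4*n^2 - 3*n - 18) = (n - 2)*(n + 3)*(n^2 + 6*n + 9) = (n - 2)*(n + 3)^2*(n + 3)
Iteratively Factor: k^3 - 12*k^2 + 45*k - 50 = (k - 5)*(k^2 - 7*k + 10) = (k - 5)^2*(k - 2)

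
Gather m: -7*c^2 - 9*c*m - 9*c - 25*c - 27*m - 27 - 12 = -7*c^2 - 34*c + m*(-9*c - 27) - 39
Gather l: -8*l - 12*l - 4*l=-24*l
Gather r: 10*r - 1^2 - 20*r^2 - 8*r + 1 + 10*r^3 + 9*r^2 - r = 10*r^3 - 11*r^2 + r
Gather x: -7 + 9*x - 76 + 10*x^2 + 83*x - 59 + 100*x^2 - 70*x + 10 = 110*x^2 + 22*x - 132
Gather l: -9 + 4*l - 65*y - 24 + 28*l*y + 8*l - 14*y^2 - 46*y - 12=l*(28*y + 12) - 14*y^2 - 111*y - 45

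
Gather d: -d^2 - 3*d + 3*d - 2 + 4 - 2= -d^2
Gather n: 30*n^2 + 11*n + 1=30*n^2 + 11*n + 1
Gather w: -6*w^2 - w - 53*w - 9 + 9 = -6*w^2 - 54*w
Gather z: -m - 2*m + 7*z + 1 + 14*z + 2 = -3*m + 21*z + 3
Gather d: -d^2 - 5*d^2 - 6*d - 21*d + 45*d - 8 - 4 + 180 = -6*d^2 + 18*d + 168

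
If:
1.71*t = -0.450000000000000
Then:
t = -0.26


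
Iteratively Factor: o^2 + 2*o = (o + 2)*(o)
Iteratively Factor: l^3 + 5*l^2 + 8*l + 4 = (l + 1)*(l^2 + 4*l + 4) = (l + 1)*(l + 2)*(l + 2)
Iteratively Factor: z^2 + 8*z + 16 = (z + 4)*(z + 4)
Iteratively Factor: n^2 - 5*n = (n - 5)*(n)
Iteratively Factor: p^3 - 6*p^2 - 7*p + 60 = (p + 3)*(p^2 - 9*p + 20) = (p - 4)*(p + 3)*(p - 5)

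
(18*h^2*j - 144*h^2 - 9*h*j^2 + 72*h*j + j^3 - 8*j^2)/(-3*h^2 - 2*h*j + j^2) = (-6*h*j + 48*h + j^2 - 8*j)/(h + j)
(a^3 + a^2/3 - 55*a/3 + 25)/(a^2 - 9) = (3*a^2 + 10*a - 25)/(3*(a + 3))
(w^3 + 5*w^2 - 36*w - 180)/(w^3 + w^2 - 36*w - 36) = (w + 5)/(w + 1)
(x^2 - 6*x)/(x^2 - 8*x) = (x - 6)/(x - 8)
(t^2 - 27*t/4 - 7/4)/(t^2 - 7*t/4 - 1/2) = (t - 7)/(t - 2)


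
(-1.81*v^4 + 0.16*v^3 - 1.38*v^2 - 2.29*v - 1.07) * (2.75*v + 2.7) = -4.9775*v^5 - 4.447*v^4 - 3.363*v^3 - 10.0235*v^2 - 9.1255*v - 2.889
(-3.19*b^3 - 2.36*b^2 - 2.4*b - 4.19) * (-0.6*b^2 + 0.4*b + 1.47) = 1.914*b^5 + 0.14*b^4 - 4.1933*b^3 - 1.9152*b^2 - 5.204*b - 6.1593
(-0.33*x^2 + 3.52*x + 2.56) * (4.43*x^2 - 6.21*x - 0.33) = -1.4619*x^4 + 17.6429*x^3 - 10.4095*x^2 - 17.0592*x - 0.8448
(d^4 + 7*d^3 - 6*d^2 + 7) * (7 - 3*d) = -3*d^5 - 14*d^4 + 67*d^3 - 42*d^2 - 21*d + 49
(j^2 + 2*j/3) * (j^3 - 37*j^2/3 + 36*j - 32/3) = j^5 - 35*j^4/3 + 250*j^3/9 + 40*j^2/3 - 64*j/9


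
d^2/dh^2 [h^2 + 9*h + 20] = 2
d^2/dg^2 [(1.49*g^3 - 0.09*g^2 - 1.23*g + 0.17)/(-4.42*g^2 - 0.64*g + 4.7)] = (-8.5265128291212e-14*g^5 - 1.77635683940025e-14*g^4 - 15.5767679999998*g^3 + 18.182352*g^2 - 47.057856*g + 4.173456)/(86.350888*g^6 + 37.509888*g^5 - 270.031944*g^4 - 79.510016*g^3 + 287.13804*g^2 + 42.4128*g - 103.823)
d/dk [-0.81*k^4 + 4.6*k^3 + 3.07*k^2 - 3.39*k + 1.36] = -3.24*k^3 + 13.8*k^2 + 6.14*k - 3.39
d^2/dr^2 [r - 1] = 0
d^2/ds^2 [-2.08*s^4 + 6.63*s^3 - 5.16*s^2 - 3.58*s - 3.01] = -24.96*s^2 + 39.78*s - 10.32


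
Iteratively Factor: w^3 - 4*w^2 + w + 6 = (w + 1)*(w^2 - 5*w + 6) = (w - 3)*(w + 1)*(w - 2)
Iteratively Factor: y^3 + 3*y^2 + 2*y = (y + 2)*(y^2 + y) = y*(y + 2)*(y + 1)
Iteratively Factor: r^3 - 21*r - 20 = (r - 5)*(r^2 + 5*r + 4) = (r - 5)*(r + 4)*(r + 1)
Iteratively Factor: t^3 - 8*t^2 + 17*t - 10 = (t - 2)*(t^2 - 6*t + 5) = (t - 2)*(t - 1)*(t - 5)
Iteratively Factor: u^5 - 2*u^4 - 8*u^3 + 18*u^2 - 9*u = (u)*(u^4 - 2*u^3 - 8*u^2 + 18*u - 9) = u*(u - 1)*(u^3 - u^2 - 9*u + 9) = u*(u - 1)*(u + 3)*(u^2 - 4*u + 3) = u*(u - 3)*(u - 1)*(u + 3)*(u - 1)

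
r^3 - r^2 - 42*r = r*(r - 7)*(r + 6)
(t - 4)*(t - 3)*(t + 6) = t^3 - t^2 - 30*t + 72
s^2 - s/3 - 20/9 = (s - 5/3)*(s + 4/3)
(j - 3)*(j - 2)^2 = j^3 - 7*j^2 + 16*j - 12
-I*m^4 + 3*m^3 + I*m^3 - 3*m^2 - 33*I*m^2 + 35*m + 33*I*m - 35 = (m - 1)*(m - 5*I)*(m + 7*I)*(-I*m + 1)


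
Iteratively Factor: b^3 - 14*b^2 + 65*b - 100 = (b - 4)*(b^2 - 10*b + 25) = (b - 5)*(b - 4)*(b - 5)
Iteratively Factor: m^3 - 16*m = (m)*(m^2 - 16) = m*(m - 4)*(m + 4)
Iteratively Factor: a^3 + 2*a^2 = (a + 2)*(a^2) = a*(a + 2)*(a)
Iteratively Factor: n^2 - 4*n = (n - 4)*(n)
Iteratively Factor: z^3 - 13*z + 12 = (z + 4)*(z^2 - 4*z + 3) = (z - 1)*(z + 4)*(z - 3)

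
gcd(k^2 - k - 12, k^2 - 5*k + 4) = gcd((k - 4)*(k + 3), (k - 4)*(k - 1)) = k - 4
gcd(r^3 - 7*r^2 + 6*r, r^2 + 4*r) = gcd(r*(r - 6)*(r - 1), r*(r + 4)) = r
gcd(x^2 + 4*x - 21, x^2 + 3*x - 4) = 1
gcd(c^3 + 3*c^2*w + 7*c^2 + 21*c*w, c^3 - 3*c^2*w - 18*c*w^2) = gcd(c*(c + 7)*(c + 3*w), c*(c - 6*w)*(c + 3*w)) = c^2 + 3*c*w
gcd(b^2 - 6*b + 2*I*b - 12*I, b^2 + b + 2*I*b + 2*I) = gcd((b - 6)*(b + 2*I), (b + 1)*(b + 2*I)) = b + 2*I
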